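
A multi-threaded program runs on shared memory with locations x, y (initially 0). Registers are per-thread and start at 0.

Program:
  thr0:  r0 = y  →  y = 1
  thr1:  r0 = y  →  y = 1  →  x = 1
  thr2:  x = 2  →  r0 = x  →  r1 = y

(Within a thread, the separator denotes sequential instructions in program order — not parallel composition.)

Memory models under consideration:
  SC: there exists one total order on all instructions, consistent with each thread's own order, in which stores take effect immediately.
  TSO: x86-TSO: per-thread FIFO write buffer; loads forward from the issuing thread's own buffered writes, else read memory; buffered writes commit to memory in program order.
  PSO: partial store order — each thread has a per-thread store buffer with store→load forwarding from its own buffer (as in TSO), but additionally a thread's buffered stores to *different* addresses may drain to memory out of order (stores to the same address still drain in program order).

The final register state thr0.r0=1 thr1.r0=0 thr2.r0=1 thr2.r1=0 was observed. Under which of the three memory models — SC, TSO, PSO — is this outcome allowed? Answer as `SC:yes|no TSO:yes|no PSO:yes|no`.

SC:no TSO:no PSO:yes

outcome vector order: (thr0.r0,thr1.r0,thr2.r0,thr2.r1)
SC: 9 outcomes — {0011 0020 0021 0111 0120 0121 1011 1020 1021}
TSO: 9 outcomes — {0011 0020 0021 0111 0120 0121 1011 1020 1021}
PSO: 11 outcomes — {0010 0011 0020 0021 0111 0120 0121 1010 1011 1020 1021}
target 1010 ∈ {PSO}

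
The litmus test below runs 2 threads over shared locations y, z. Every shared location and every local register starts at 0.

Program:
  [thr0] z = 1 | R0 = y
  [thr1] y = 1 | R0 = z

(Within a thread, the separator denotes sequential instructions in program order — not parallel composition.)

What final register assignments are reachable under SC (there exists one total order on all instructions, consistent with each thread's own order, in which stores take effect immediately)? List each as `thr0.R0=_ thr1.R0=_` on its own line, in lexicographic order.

thr0.R0=0 thr1.R0=1
thr0.R0=1 thr1.R0=0
thr0.R0=1 thr1.R0=1

outcome vector order: (thr0.R0,thr1.R0)
|SC outcomes| = 3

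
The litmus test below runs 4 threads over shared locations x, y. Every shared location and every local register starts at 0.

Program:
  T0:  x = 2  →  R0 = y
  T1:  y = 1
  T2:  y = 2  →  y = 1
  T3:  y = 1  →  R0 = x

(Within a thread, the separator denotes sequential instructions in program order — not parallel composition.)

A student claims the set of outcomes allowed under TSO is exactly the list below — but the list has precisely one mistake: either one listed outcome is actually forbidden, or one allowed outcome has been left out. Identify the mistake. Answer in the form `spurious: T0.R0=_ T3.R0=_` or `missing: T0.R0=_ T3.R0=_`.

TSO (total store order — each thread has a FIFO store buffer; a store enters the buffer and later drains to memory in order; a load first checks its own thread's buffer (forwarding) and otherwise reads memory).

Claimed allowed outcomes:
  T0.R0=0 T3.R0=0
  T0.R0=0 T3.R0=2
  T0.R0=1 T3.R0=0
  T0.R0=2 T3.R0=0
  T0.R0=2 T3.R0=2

missing: T0.R0=1 T3.R0=2

outcome vector order: (T0.R0,T3.R0)
[TSO] allowed = {00, 02, 10, 12, 20, 22}
TSO∖claimed = {12}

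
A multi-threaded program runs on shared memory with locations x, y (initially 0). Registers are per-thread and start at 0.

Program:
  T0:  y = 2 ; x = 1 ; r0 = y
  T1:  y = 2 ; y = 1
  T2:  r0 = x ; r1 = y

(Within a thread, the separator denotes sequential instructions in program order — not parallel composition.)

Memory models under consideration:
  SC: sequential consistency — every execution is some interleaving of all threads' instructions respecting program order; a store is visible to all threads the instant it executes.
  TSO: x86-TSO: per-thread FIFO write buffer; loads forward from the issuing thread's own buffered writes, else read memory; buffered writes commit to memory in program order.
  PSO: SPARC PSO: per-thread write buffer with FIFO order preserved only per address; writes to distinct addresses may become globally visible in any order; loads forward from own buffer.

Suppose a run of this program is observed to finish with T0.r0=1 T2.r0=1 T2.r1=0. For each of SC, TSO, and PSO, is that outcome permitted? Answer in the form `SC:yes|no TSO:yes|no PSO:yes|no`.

SC:no TSO:no PSO:yes

outcome vector order: (T0.r0,T2.r0,T2.r1)
SC: 10 outcomes — {1/0/0; 1/0/1; 1/0/2; 1/1/1; 1/1/2; 2/0/0; 2/0/1; 2/0/2; 2/1/1; 2/1/2}
TSO: 10 outcomes — {1/0/0; 1/0/1; 1/0/2; 1/1/1; 1/1/2; 2/0/0; 2/0/1; 2/0/2; 2/1/1; 2/1/2}
PSO: 12 outcomes — {1/0/0; 1/0/1; 1/0/2; 1/1/0; 1/1/1; 1/1/2; 2/0/0; 2/0/1; 2/0/2; 2/1/0; 2/1/1; 2/1/2}
target 1/1/0 ∈ {PSO}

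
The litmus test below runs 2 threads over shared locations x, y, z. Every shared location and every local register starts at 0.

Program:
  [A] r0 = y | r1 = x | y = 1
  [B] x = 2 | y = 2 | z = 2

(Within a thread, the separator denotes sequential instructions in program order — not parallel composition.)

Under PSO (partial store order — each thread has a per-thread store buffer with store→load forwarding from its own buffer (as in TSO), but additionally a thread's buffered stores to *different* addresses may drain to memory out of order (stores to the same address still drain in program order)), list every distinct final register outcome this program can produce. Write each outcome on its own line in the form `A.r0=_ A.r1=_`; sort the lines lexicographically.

A.r0=0 A.r1=0
A.r0=0 A.r1=2
A.r0=2 A.r1=0
A.r0=2 A.r1=2

outcome vector order: (A.r0,A.r1)
|PSO outcomes| = 4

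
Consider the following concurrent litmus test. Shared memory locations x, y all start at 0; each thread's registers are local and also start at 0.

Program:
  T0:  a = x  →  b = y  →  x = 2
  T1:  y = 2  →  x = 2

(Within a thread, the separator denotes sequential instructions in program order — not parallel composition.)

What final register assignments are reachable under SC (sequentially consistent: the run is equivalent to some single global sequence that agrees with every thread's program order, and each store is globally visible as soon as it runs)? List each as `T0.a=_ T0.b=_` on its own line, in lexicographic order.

T0.a=0 T0.b=0
T0.a=0 T0.b=2
T0.a=2 T0.b=2

outcome vector order: (T0.a,T0.b)
|SC outcomes| = 3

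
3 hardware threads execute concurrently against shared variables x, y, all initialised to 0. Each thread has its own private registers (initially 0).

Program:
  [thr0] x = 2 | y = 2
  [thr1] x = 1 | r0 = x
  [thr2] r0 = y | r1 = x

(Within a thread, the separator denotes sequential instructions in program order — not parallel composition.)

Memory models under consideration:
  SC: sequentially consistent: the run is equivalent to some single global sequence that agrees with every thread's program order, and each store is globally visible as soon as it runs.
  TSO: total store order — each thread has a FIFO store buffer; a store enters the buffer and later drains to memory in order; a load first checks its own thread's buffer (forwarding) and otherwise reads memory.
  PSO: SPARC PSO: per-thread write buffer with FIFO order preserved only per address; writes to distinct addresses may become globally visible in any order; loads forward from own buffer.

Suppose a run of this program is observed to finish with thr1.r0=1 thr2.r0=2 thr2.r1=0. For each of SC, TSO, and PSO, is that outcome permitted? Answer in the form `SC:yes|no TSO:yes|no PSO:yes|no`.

outcome vector order: (thr1.r0,thr2.r0,thr2.r1)
under SC → (1,0,0), (1,0,1), (1,0,2), (1,2,1), (1,2,2), (2,0,0), (2,0,1), (2,0,2), (2,2,2)
under TSO → (1,0,0), (1,0,1), (1,0,2), (1,2,1), (1,2,2), (2,0,0), (2,0,1), (2,0,2), (2,2,2)
under PSO → (1,0,0), (1,0,1), (1,0,2), (1,2,0), (1,2,1), (1,2,2), (2,0,0), (2,0,1), (2,0,2), (2,2,0), (2,2,1), (2,2,2)
target (1,2,0) ∈ {PSO}

SC:no TSO:no PSO:yes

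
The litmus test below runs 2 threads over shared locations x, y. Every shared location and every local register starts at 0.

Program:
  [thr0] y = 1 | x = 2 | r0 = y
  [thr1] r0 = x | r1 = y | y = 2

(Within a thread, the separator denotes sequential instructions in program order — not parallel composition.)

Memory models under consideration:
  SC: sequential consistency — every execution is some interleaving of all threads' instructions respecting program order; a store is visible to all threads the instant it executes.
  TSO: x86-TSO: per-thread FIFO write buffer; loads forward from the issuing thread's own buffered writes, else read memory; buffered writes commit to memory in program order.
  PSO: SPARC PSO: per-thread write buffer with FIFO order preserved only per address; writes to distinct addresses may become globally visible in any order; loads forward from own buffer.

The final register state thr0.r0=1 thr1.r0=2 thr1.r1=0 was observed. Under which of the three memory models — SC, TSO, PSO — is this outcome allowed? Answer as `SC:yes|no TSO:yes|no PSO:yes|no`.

outcome vector order: (thr0.r0,thr1.r0,thr1.r1)
[SC] allowed = {(1,0,0) (1,0,1) (1,2,1) (2,0,0) (2,0,1) (2,2,1)}
[TSO] allowed = {(1,0,0) (1,0,1) (1,2,1) (2,0,0) (2,0,1) (2,2,1)}
[PSO] allowed = {(1,0,0) (1,0,1) (1,2,0) (1,2,1) (2,0,0) (2,0,1) (2,2,0) (2,2,1)}
target (1,2,0) ∈ {PSO}

SC:no TSO:no PSO:yes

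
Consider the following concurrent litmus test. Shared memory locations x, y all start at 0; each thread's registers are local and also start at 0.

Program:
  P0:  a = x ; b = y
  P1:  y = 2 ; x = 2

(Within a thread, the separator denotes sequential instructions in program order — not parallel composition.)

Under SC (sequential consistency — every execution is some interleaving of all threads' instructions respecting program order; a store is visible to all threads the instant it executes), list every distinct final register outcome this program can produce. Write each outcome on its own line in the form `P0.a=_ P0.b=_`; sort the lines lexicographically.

outcome vector order: (P0.a,P0.b)
|SC outcomes| = 3

P0.a=0 P0.b=0
P0.a=0 P0.b=2
P0.a=2 P0.b=2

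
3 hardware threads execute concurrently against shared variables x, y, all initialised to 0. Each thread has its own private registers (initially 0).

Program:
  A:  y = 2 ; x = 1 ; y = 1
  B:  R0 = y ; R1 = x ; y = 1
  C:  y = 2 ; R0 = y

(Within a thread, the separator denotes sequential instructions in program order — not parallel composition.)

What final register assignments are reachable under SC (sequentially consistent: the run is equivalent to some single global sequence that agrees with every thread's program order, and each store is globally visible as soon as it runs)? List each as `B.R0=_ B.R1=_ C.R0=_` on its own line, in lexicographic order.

outcome vector order: (B.R0,B.R1,C.R0)
|SC outcomes| = 10

B.R0=0 B.R1=0 C.R0=1
B.R0=0 B.R1=0 C.R0=2
B.R0=0 B.R1=1 C.R0=1
B.R0=0 B.R1=1 C.R0=2
B.R0=1 B.R1=1 C.R0=1
B.R0=1 B.R1=1 C.R0=2
B.R0=2 B.R1=0 C.R0=1
B.R0=2 B.R1=0 C.R0=2
B.R0=2 B.R1=1 C.R0=1
B.R0=2 B.R1=1 C.R0=2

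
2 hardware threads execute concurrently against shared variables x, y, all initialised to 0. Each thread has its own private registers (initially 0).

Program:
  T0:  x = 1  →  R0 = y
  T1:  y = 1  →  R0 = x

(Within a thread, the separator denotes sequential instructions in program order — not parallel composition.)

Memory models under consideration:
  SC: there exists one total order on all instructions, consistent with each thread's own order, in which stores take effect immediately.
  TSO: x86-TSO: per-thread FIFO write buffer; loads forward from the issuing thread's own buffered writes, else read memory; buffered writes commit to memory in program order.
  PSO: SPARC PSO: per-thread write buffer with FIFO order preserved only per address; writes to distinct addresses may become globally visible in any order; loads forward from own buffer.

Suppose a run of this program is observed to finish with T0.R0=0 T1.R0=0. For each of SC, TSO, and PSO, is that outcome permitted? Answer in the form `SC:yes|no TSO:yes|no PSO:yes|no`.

outcome vector order: (T0.R0,T1.R0)
SC (3): 01; 10; 11
TSO (4): 00; 01; 10; 11
PSO (4): 00; 01; 10; 11
target 00 ∈ {TSO,PSO}

SC:no TSO:yes PSO:yes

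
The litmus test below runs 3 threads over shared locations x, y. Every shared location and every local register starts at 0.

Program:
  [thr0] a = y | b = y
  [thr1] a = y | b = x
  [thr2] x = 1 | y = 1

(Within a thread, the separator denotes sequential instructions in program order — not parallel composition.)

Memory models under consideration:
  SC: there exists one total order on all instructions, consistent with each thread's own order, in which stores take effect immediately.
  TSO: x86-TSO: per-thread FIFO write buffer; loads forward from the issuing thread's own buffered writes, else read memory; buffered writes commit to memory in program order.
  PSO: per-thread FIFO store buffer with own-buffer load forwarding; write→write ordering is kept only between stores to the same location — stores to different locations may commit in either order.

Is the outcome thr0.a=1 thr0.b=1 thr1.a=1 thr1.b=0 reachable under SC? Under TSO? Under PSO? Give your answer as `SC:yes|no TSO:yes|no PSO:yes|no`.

SC:no TSO:no PSO:yes

outcome vector order: (thr0.a,thr0.b,thr1.a,thr1.b)
[SC] allowed = {(0,0,0,0) (0,0,0,1) (0,0,1,1) (0,1,0,0) (0,1,0,1) (0,1,1,1) (1,1,0,0) (1,1,0,1) (1,1,1,1)}
[TSO] allowed = {(0,0,0,0) (0,0,0,1) (0,0,1,1) (0,1,0,0) (0,1,0,1) (0,1,1,1) (1,1,0,0) (1,1,0,1) (1,1,1,1)}
[PSO] allowed = {(0,0,0,0) (0,0,0,1) (0,0,1,0) (0,0,1,1) (0,1,0,0) (0,1,0,1) (0,1,1,0) (0,1,1,1) (1,1,0,0) (1,1,0,1) (1,1,1,0) (1,1,1,1)}
target (1,1,1,0) ∈ {PSO}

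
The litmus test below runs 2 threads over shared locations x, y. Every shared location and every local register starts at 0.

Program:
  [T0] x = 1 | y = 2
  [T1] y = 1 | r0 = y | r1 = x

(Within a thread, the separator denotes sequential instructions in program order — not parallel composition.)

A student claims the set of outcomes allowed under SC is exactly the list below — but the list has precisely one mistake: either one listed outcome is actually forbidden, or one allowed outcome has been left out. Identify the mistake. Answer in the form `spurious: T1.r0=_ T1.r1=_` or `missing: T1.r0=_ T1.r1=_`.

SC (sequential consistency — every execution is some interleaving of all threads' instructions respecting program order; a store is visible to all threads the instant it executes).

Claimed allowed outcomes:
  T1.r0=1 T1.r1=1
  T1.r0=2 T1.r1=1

outcome vector order: (T1.r0,T1.r1)
[SC] allowed = {(1,0), (1,1), (2,1)}
SC∖claimed = {(1,0)}

missing: T1.r0=1 T1.r1=0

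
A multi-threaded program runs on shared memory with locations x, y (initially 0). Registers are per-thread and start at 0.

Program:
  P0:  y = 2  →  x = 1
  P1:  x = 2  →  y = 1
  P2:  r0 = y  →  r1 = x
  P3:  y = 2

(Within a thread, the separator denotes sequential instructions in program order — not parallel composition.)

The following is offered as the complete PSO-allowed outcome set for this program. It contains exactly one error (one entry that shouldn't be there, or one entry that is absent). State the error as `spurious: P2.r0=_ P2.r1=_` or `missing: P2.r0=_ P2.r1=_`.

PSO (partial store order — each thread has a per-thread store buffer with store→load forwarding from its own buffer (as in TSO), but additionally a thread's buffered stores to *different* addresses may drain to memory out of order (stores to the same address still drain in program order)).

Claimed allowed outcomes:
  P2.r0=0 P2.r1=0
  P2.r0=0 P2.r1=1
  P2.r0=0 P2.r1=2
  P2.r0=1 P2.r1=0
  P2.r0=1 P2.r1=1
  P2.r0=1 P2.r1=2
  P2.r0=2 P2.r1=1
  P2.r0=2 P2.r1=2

outcome vector order: (P2.r0,P2.r1)
under PSO → (0,0); (0,1); (0,2); (1,0); (1,1); (1,2); (2,0); (2,1); (2,2)
PSO∖claimed = {(2,0)}

missing: P2.r0=2 P2.r1=0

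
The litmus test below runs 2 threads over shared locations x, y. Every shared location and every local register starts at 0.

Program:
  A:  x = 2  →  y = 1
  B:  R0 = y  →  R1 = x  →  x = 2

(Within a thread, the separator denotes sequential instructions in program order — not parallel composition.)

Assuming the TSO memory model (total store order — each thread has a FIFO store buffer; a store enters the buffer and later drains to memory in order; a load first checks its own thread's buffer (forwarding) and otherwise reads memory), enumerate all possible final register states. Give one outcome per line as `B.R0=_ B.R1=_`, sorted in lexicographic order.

B.R0=0 B.R1=0
B.R0=0 B.R1=2
B.R0=1 B.R1=2

outcome vector order: (B.R0,B.R1)
|TSO outcomes| = 3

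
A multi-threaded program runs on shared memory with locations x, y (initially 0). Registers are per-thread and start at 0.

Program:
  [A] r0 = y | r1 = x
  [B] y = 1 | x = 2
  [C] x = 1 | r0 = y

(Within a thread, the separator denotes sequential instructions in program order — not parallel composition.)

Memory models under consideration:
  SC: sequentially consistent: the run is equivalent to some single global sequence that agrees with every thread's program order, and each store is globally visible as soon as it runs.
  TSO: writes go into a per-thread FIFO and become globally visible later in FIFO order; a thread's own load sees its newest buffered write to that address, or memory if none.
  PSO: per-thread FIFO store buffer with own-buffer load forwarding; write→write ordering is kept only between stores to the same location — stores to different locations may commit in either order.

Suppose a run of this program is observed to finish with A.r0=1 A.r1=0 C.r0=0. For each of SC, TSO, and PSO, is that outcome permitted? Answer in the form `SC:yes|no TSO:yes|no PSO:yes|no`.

SC:no TSO:yes PSO:yes

outcome vector order: (A.r0,A.r1,C.r0)
SC: 11 outcomes — {(0,0,0), (0,0,1), (0,1,0), (0,1,1), (0,2,0), (0,2,1), (1,0,1), (1,1,0), (1,1,1), (1,2,0), (1,2,1)}
TSO: 12 outcomes — {(0,0,0), (0,0,1), (0,1,0), (0,1,1), (0,2,0), (0,2,1), (1,0,0), (1,0,1), (1,1,0), (1,1,1), (1,2,0), (1,2,1)}
PSO: 12 outcomes — {(0,0,0), (0,0,1), (0,1,0), (0,1,1), (0,2,0), (0,2,1), (1,0,0), (1,0,1), (1,1,0), (1,1,1), (1,2,0), (1,2,1)}
target (1,0,0) ∈ {TSO,PSO}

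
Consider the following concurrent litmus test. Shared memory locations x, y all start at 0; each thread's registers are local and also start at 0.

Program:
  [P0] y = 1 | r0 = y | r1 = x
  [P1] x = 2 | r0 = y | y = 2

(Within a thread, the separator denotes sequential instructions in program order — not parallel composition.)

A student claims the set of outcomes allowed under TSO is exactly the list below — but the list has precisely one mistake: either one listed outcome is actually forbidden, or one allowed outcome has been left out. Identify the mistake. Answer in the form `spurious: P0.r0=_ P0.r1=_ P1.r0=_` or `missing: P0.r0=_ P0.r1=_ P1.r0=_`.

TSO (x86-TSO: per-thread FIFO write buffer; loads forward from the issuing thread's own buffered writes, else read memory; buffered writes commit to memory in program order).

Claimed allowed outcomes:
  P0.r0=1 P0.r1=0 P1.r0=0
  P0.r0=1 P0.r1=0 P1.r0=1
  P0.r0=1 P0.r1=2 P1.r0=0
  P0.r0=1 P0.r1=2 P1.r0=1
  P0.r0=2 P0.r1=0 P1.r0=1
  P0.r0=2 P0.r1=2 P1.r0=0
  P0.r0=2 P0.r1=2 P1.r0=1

spurious: P0.r0=2 P0.r1=0 P1.r0=1

outcome vector order: (P0.r0,P0.r1,P1.r0)
TSO (6): <1 0 0> <1 0 1> <1 2 0> <1 2 1> <2 2 0> <2 2 1>
claimed∖TSO = {<2 0 1>}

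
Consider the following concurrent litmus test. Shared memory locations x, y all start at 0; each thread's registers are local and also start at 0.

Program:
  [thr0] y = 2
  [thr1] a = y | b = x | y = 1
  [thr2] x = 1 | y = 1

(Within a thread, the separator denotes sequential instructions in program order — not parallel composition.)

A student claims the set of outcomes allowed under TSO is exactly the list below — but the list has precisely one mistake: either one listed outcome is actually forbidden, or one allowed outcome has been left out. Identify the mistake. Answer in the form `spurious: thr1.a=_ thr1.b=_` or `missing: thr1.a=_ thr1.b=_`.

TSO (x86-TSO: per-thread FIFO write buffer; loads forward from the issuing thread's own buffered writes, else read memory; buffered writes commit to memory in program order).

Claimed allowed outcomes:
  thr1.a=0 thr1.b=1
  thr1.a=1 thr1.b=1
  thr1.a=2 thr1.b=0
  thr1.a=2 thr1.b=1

outcome vector order: (thr1.a,thr1.b)
TSO: 5 outcomes — {00, 01, 11, 20, 21}
TSO∖claimed = {00}

missing: thr1.a=0 thr1.b=0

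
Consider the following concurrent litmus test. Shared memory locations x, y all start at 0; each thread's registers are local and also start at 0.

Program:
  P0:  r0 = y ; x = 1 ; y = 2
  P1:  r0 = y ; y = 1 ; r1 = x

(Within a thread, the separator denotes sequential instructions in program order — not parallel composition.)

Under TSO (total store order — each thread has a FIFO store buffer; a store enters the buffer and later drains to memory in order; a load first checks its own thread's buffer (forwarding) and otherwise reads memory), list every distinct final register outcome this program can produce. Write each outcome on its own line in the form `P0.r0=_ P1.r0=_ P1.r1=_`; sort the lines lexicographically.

outcome vector order: (P0.r0,P1.r0,P1.r1)
|TSO outcomes| = 5

P0.r0=0 P1.r0=0 P1.r1=0
P0.r0=0 P1.r0=0 P1.r1=1
P0.r0=0 P1.r0=2 P1.r1=1
P0.r0=1 P1.r0=0 P1.r1=0
P0.r0=1 P1.r0=0 P1.r1=1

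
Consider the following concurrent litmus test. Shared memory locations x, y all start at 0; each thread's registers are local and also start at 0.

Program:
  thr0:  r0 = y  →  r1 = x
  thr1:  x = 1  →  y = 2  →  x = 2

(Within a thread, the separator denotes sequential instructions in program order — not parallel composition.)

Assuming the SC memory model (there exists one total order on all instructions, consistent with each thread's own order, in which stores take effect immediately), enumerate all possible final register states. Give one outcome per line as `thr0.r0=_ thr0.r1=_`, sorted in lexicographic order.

thr0.r0=0 thr0.r1=0
thr0.r0=0 thr0.r1=1
thr0.r0=0 thr0.r1=2
thr0.r0=2 thr0.r1=1
thr0.r0=2 thr0.r1=2

outcome vector order: (thr0.r0,thr0.r1)
|SC outcomes| = 5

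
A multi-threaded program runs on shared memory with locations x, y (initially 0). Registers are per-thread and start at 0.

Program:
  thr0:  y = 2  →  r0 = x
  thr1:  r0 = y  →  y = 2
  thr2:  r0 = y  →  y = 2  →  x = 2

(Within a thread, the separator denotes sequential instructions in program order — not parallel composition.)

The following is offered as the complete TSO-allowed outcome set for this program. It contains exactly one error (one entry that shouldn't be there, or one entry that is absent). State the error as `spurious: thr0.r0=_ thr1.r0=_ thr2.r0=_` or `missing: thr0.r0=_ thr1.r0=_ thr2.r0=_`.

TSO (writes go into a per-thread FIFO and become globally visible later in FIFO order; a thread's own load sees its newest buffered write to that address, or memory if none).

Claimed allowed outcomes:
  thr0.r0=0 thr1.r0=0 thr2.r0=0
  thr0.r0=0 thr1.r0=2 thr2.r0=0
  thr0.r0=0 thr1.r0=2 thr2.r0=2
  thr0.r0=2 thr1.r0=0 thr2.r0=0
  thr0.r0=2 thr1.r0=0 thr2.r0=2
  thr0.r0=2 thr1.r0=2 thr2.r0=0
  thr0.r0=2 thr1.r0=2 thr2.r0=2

missing: thr0.r0=0 thr1.r0=0 thr2.r0=2

outcome vector order: (thr0.r0,thr1.r0,thr2.r0)
TSO: 8 outcomes — {000, 002, 020, 022, 200, 202, 220, 222}
TSO∖claimed = {002}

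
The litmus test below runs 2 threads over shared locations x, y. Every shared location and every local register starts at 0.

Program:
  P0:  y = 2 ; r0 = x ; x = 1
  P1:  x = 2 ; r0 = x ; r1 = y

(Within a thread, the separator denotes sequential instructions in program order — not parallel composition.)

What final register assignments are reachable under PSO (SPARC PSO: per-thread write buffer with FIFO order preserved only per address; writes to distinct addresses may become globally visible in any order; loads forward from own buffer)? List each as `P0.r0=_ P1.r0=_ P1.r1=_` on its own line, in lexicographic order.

outcome vector order: (P0.r0,P1.r0,P1.r1)
|PSO outcomes| = 8

P0.r0=0 P1.r0=1 P1.r1=0
P0.r0=0 P1.r0=1 P1.r1=2
P0.r0=0 P1.r0=2 P1.r1=0
P0.r0=0 P1.r0=2 P1.r1=2
P0.r0=2 P1.r0=1 P1.r1=0
P0.r0=2 P1.r0=1 P1.r1=2
P0.r0=2 P1.r0=2 P1.r1=0
P0.r0=2 P1.r0=2 P1.r1=2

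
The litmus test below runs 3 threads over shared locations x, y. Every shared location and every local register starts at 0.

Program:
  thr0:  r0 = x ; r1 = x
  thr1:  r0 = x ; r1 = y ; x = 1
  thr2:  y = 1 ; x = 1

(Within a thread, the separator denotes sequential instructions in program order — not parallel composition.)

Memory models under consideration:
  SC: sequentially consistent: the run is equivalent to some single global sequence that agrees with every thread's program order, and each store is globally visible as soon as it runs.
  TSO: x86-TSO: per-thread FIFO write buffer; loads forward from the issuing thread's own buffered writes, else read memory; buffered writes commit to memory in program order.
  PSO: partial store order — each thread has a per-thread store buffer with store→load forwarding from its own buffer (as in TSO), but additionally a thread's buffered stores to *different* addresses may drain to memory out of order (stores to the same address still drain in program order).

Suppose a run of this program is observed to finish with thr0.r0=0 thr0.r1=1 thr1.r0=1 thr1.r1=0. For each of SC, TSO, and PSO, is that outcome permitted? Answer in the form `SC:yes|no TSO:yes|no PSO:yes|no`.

outcome vector order: (thr0.r0,thr0.r1,thr1.r0,thr1.r1)
under SC → 0000, 0001, 0011, 0100, 0101, 0111, 1100, 1101, 1111
under TSO → 0000, 0001, 0011, 0100, 0101, 0111, 1100, 1101, 1111
under PSO → 0000, 0001, 0010, 0011, 0100, 0101, 0110, 0111, 1100, 1101, 1110, 1111
target 0110 ∈ {PSO}

SC:no TSO:no PSO:yes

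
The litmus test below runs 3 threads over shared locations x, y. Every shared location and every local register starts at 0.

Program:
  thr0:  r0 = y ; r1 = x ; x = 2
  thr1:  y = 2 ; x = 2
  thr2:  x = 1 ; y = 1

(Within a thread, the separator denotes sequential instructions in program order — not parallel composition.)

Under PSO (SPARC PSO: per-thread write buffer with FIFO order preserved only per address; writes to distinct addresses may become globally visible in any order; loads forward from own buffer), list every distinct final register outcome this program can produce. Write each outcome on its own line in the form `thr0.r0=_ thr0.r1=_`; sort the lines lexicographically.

thr0.r0=0 thr0.r1=0
thr0.r0=0 thr0.r1=1
thr0.r0=0 thr0.r1=2
thr0.r0=1 thr0.r1=0
thr0.r0=1 thr0.r1=1
thr0.r0=1 thr0.r1=2
thr0.r0=2 thr0.r1=0
thr0.r0=2 thr0.r1=1
thr0.r0=2 thr0.r1=2

outcome vector order: (thr0.r0,thr0.r1)
|PSO outcomes| = 9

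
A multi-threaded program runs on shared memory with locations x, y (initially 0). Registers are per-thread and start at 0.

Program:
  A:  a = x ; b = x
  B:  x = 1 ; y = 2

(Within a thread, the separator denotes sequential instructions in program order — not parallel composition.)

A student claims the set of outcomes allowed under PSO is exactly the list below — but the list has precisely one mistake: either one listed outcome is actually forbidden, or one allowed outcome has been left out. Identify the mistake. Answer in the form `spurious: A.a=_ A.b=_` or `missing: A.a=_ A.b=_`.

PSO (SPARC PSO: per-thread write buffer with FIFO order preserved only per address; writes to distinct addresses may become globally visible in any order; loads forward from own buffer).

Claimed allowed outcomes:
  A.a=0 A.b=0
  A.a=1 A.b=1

outcome vector order: (A.a,A.b)
PSO (3): 00, 01, 11
PSO∖claimed = {01}

missing: A.a=0 A.b=1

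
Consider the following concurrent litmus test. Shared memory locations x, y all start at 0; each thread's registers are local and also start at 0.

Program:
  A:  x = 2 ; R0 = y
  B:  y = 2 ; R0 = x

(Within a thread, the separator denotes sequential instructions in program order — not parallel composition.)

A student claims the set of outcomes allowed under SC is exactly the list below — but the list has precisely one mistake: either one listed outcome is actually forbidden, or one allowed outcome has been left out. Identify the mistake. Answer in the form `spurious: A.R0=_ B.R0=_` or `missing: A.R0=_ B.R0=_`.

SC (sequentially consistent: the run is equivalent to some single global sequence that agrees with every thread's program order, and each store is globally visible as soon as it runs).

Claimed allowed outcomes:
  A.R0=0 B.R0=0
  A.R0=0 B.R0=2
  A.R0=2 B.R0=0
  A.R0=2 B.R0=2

outcome vector order: (A.R0,B.R0)
under SC → <0 2>; <2 0>; <2 2>
claimed∖SC = {<0 0>}

spurious: A.R0=0 B.R0=0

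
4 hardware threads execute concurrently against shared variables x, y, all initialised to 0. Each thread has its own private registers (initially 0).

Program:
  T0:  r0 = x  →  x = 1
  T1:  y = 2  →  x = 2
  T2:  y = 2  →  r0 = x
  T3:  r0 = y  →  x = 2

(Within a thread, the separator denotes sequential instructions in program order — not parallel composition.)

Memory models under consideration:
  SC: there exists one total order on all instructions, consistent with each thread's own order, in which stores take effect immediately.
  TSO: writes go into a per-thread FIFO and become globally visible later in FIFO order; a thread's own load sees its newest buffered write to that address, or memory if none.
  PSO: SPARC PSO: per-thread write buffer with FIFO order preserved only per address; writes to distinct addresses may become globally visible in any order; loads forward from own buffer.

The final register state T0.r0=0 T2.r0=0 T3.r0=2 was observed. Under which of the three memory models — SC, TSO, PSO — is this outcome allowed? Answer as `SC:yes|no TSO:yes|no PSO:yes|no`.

outcome vector order: (T0.r0,T2.r0,T3.r0)
SC: 12 outcomes — {0/0/0; 0/0/2; 0/1/0; 0/1/2; 0/2/0; 0/2/2; 2/0/0; 2/0/2; 2/1/0; 2/1/2; 2/2/0; 2/2/2}
TSO: 12 outcomes — {0/0/0; 0/0/2; 0/1/0; 0/1/2; 0/2/0; 0/2/2; 2/0/0; 2/0/2; 2/1/0; 2/1/2; 2/2/0; 2/2/2}
PSO: 12 outcomes — {0/0/0; 0/0/2; 0/1/0; 0/1/2; 0/2/0; 0/2/2; 2/0/0; 2/0/2; 2/1/0; 2/1/2; 2/2/0; 2/2/2}
target 0/0/2 ∈ {SC,TSO,PSO}

SC:yes TSO:yes PSO:yes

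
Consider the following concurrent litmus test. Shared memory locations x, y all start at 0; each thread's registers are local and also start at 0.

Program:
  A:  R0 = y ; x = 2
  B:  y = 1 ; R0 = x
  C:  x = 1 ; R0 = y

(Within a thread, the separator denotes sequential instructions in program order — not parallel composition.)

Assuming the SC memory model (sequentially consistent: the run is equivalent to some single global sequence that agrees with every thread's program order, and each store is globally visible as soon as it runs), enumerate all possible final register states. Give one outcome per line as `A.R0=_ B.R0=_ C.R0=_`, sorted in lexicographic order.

outcome vector order: (A.R0,B.R0,C.R0)
|SC outcomes| = 10

A.R0=0 B.R0=0 C.R0=1
A.R0=0 B.R0=1 C.R0=0
A.R0=0 B.R0=1 C.R0=1
A.R0=0 B.R0=2 C.R0=0
A.R0=0 B.R0=2 C.R0=1
A.R0=1 B.R0=0 C.R0=1
A.R0=1 B.R0=1 C.R0=0
A.R0=1 B.R0=1 C.R0=1
A.R0=1 B.R0=2 C.R0=0
A.R0=1 B.R0=2 C.R0=1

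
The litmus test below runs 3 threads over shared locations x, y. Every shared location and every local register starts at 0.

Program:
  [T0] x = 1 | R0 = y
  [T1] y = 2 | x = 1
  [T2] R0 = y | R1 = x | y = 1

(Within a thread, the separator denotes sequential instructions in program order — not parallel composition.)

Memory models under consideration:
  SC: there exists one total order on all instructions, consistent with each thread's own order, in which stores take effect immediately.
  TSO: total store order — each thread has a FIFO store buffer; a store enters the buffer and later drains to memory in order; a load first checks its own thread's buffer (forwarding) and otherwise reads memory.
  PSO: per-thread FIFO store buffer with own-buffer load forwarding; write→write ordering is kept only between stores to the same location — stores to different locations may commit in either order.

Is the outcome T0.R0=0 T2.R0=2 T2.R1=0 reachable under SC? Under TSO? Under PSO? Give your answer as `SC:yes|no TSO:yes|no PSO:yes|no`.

outcome vector order: (T0.R0,T2.R0,T2.R1)
SC: 11 outcomes — {0/0/0; 0/0/1; 0/2/1; 1/0/0; 1/0/1; 1/2/0; 1/2/1; 2/0/0; 2/0/1; 2/2/0; 2/2/1}
TSO: 12 outcomes — {0/0/0; 0/0/1; 0/2/0; 0/2/1; 1/0/0; 1/0/1; 1/2/0; 1/2/1; 2/0/0; 2/0/1; 2/2/0; 2/2/1}
PSO: 12 outcomes — {0/0/0; 0/0/1; 0/2/0; 0/2/1; 1/0/0; 1/0/1; 1/2/0; 1/2/1; 2/0/0; 2/0/1; 2/2/0; 2/2/1}
target 0/2/0 ∈ {TSO,PSO}

SC:no TSO:yes PSO:yes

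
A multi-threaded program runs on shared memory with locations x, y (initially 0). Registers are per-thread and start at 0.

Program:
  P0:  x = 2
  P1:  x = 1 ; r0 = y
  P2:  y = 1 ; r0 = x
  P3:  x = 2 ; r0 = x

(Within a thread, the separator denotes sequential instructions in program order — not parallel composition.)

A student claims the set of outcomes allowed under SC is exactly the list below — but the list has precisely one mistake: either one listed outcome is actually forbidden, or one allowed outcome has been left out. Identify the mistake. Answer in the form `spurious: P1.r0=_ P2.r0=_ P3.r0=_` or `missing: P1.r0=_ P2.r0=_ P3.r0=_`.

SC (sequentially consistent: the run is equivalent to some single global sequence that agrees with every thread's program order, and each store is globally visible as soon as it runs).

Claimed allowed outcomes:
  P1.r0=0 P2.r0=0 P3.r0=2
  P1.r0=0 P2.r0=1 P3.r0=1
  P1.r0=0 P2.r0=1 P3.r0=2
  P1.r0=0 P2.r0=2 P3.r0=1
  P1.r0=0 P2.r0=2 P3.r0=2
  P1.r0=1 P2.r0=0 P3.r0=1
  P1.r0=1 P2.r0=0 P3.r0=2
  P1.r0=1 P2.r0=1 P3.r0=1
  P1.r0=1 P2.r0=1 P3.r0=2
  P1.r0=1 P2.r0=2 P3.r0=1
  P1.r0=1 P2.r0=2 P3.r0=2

outcome vector order: (P1.r0,P2.r0,P3.r0)
SC: 10 outcomes — {011 012 021 022 101 102 111 112 121 122}
claimed∖SC = {002}

spurious: P1.r0=0 P2.r0=0 P3.r0=2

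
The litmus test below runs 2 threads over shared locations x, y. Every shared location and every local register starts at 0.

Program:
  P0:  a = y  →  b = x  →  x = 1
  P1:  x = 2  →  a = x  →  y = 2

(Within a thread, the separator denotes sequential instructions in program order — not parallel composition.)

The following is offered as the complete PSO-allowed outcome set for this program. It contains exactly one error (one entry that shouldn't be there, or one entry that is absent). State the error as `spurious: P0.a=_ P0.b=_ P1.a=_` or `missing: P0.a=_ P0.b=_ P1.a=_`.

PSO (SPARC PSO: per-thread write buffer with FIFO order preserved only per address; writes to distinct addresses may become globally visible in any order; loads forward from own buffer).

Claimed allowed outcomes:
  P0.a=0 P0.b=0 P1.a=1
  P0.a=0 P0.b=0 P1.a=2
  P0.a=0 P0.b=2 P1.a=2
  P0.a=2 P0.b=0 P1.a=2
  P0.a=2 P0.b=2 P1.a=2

outcome vector order: (P0.a,P0.b,P1.a)
PSO: 6 outcomes — {0/0/1 0/0/2 0/2/1 0/2/2 2/0/2 2/2/2}
PSO∖claimed = {0/2/1}

missing: P0.a=0 P0.b=2 P1.a=1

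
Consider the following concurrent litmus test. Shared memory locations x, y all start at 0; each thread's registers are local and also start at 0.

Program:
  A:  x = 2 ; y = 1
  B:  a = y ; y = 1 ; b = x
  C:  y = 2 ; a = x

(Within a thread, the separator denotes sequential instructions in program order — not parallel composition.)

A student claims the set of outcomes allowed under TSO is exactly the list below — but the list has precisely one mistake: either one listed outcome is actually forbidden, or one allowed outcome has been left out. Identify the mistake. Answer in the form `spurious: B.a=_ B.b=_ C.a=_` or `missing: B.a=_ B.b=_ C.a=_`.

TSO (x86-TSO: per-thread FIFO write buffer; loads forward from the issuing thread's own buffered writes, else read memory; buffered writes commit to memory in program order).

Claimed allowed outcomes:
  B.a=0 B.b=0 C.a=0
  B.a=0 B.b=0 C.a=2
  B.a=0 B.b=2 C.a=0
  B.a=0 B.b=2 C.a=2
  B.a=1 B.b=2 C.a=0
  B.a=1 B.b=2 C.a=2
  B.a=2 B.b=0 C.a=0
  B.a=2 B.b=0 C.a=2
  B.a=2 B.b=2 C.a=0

missing: B.a=2 B.b=2 C.a=2

outcome vector order: (B.a,B.b,C.a)
TSO: 10 outcomes — {<0 0 0>, <0 0 2>, <0 2 0>, <0 2 2>, <1 2 0>, <1 2 2>, <2 0 0>, <2 0 2>, <2 2 0>, <2 2 2>}
TSO∖claimed = {<2 2 2>}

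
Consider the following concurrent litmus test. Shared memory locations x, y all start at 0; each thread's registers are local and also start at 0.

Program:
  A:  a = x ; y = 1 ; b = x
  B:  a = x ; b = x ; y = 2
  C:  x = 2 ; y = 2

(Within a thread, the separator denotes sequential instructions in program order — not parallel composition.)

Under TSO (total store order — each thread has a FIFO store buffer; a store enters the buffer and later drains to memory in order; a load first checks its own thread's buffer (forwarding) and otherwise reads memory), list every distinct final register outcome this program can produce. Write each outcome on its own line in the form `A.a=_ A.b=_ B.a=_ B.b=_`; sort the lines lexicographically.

outcome vector order: (A.a,A.b,B.a,B.b)
|TSO outcomes| = 9

A.a=0 A.b=0 B.a=0 B.b=0
A.a=0 A.b=0 B.a=0 B.b=2
A.a=0 A.b=0 B.a=2 B.b=2
A.a=0 A.b=2 B.a=0 B.b=0
A.a=0 A.b=2 B.a=0 B.b=2
A.a=0 A.b=2 B.a=2 B.b=2
A.a=2 A.b=2 B.a=0 B.b=0
A.a=2 A.b=2 B.a=0 B.b=2
A.a=2 A.b=2 B.a=2 B.b=2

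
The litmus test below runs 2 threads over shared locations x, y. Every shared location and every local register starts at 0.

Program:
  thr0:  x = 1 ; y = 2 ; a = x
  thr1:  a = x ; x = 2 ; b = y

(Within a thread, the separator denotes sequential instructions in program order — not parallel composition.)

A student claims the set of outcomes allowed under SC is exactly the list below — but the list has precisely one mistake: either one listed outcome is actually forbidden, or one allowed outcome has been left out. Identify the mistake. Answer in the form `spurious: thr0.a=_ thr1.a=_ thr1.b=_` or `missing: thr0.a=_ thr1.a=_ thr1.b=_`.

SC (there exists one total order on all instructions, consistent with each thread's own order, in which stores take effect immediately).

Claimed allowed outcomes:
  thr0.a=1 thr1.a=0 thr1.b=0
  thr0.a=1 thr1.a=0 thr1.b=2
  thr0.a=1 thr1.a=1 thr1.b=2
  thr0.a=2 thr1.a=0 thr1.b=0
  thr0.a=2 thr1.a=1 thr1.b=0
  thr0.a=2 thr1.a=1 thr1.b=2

outcome vector order: (thr0.a,thr1.a,thr1.b)
under SC → 1/0/0 1/0/2 1/1/2 2/0/0 2/0/2 2/1/0 2/1/2
SC∖claimed = {2/0/2}

missing: thr0.a=2 thr1.a=0 thr1.b=2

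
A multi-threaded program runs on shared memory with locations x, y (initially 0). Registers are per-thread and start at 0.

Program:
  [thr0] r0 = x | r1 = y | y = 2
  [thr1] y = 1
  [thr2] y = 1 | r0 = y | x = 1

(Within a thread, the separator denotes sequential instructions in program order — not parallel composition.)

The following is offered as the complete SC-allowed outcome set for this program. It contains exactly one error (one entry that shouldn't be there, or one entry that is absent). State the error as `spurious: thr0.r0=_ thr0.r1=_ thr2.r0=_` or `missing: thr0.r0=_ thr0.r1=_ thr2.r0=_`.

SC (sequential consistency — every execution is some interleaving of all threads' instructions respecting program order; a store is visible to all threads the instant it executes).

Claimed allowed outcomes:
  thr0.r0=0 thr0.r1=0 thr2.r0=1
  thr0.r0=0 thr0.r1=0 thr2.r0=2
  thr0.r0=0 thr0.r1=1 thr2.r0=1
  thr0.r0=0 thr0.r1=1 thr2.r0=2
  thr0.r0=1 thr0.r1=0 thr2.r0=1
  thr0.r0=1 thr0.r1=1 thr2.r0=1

outcome vector order: (thr0.r0,thr0.r1,thr2.r0)
SC: 5 outcomes — {<0 0 1>, <0 0 2>, <0 1 1>, <0 1 2>, <1 1 1>}
claimed∖SC = {<1 0 1>}

spurious: thr0.r0=1 thr0.r1=0 thr2.r0=1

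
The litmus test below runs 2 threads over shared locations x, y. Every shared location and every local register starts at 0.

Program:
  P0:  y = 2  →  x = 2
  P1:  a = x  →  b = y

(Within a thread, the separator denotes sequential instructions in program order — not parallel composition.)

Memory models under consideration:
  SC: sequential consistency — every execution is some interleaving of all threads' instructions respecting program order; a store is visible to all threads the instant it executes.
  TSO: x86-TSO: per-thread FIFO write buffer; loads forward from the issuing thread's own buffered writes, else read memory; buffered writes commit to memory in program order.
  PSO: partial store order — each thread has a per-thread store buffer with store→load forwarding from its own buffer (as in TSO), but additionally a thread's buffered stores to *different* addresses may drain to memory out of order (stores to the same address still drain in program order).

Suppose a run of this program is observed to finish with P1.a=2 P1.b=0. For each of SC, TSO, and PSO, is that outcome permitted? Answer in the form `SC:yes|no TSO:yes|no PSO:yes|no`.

SC:no TSO:no PSO:yes

outcome vector order: (P1.a,P1.b)
under SC → (0,0) (0,2) (2,2)
under TSO → (0,0) (0,2) (2,2)
under PSO → (0,0) (0,2) (2,0) (2,2)
target (2,0) ∈ {PSO}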